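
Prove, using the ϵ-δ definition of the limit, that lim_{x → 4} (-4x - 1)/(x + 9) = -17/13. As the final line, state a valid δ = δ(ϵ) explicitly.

Fix ϵ > 0. We want δ > 0 with 0 < |x − 4| < δ ⇒ |(-4x - 1)/(x + 9) + 17/13| < ϵ.
Combining over a common denominator, (-4x - 1)/(x + 9) + 17/13 = [(-4x - 1)·13 − (-17)·(x + 9)] / [13·(x + 9)] = -35(x − 4) / (13(x + 9)).
So |(-4x - 1)/(x + 9) + 17/13| = 35|x − 4| / (13·|x + 9|).
Restrict δ ≤ 13/2. Then |x − 4| < 13/2 gives |x + 9| = |(x − 4) + 13| ≥ 13 − 13/2 = 13/2.
Hence |(-4x - 1)/(x + 9) + 17/13| < 35|x − 4|/(13·(13/2)) = (70/169)|x − 4|, which is < ϵ once |x − 4| < (169/70)ϵ.
Take δ = min(13/2, (169/70)ϵ). Then 0 < |x − 4| < δ forces both bounds, so |(-4x - 1)/(x + 9) + 17/13| < ϵ.

δ = min(13/2, (169/70)ϵ)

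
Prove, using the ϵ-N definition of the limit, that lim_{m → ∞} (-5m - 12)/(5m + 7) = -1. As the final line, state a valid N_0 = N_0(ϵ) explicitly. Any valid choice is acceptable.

N_0 = 1/ϵ

Fix ϵ > 0. For m ≥ 1, |(-5m - 12)/(5m + 7) + 1| = |-25|/(5(5m + 7)) = 25/(5(5m + 7)).
Since 5m + 7 ≥ 5m for m ≥ 1, this is ≤ 25/(5·5m) = 1/m.
So |(-5m - 12)/(5m + 7) + 1| < ϵ whenever m > 1/ϵ.
Take N_0 = 1/ϵ. If m > N_0 then |(-5m - 12)/(5m + 7) + 1| ≤ 1/m < ϵ.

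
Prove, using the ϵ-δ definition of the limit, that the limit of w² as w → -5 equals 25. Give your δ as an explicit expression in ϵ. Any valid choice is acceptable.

δ = min(1, ϵ/11)

Let ϵ > 0. We seek δ > 0 with 0 < |w + 5| < δ ⇒ |w² − 25| < ϵ.
Factor: w² − 25 = (w + 5)(w - 5), so |w² − 25| = |w + 5|·|w - 5|.
Impose δ ≤ 1 so that |w| < 6; then |w - 5| ≤ 11.
Hence |w² − 25| ≤ 11|w + 5|, which is < ϵ once |w + 5| < ϵ/11.
Take δ = min(1, ϵ/11). If 0 < |w + 5| < δ then both bounds hold and |w² − 25| ≤ 11|w + 5| < 11·(ϵ/11) = ϵ.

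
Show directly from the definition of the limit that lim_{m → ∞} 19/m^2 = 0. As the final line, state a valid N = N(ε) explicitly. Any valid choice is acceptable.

Fix ε > 0. For m ≥ 1, |19/m^2 − 0| = 19/m^2.
19/m^2 < ε ⇔ m^2 > 19/ε ⇔ m > (19/ε)^{1/2}.
Take N = (19/ε)^{1/2}. Then m > N implies 19/m^2 < ε.

N = (19/ε)^{1/2}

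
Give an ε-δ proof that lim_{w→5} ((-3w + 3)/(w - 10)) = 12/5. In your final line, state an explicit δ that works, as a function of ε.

δ = min(5/2, (25/54)ε)

Fix ε > 0. We want δ > 0 with 0 < |w − 5| < δ ⇒ |(-3w + 3)/(w - 10) − (12/5)| < ε.
Combining over a common denominator, (-3w + 3)/(w - 10) − (12/5) = [(-3w + 3)·(-5) − (-12)·(w - 10)] / [(-5)·(w - 10)] = 27(w − 5) / ((-5)(w - 10)).
So |(-3w + 3)/(w - 10) − (12/5)| = 27|w − 5| / (5·|w − 10|).
Require δ ≤ 5/2, so |w − 10| ≥ |-5| − |w − 5| > 5 − 5/2 = 5/2.
Hence |(-3w + 3)/(w - 10) − (12/5)| < 27|w − 5|/(5·(5/2)) = (54/25)|w − 5|, which is < ε once |w − 5| < (25/54)ε.
Take δ = min(5/2, (25/54)ε). Then 0 < |w − 5| < δ forces both bounds, so |(-3w + 3)/(w - 10) − (12/5)| < ε.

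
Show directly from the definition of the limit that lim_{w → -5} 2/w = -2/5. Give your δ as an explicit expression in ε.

δ = min(5/2, (25/4)ε)

Let ε > 0 be given. We seek δ > 0 such that 0 < |w + 5| < δ implies |2/w + 2/5| < ε.
|2/w + 2/5| = 2·|-5 − w|/(5·|w|) = 2|w + 5|/(5|w|).
Require δ ≤ 5/2 so that |w| > 5 − 5/2 = 5/2, hence 5|w| > 25/2.
Then |2/w + 2/5| < 2|w + 5|/(25/2), which is < ε when |w + 5| < (25/4)ε.
Take δ = min(5/2, (25/4)ε). Then 0 < |w + 5| < δ gives both |w + 5| < 5/2 and |w + 5| < (25/4)ε, so |2/w + 2/5| < ε.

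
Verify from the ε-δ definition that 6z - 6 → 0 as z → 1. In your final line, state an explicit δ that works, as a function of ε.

Suppose ε > 0. We need δ > 0 so that 0 < |z − 1| < δ implies |(6z - 6)| < ε.
|(6z - 6)| = |6z - 6| = 6|z − 1|.
Thus it suffices that |z − 1| < ε/6.
Take δ = ε/6. If 0 < |z − 1| < δ then |(6z - 6)| = 6|z − 1| < 6·(ε/6) = ε.

δ = ε/6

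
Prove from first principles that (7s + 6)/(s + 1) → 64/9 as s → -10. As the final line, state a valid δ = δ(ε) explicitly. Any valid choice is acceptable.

δ = min(9/2, (81/2)ε)

Let ε > 0. We want δ > 0 with 0 < |s + 10| < δ ⇒ |(7s + 6)/(s + 1) − (64/9)| < ε.
Combining over a common denominator, (7s + 6)/(s + 1) − (64/9) = [(7s + 6)·(-9) − (-64)·(s + 1)] / [(-9)·(s + 1)] = 1(s + 10) / ((-9)(s + 1)).
So |(7s + 6)/(s + 1) − (64/9)| = |s + 10| / (9·|s + 1|).
Require δ ≤ 9/2, so |s + 1| ≥ |-9| − |s + 10| > 9 − 9/2 = 9/2.
Hence |(7s + 6)/(s + 1) − (64/9)| < |s + 10|/(9·(9/2)) = (2/81)|s + 10|, which is < ε once |s + 10| < (81/2)ε.
Take δ = min(9/2, (81/2)ε). Then 0 < |s + 10| < δ forces both bounds, so |(7s + 6)/(s + 1) − (64/9)| < ε.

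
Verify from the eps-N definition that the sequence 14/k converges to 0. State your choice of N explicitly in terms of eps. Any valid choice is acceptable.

Let eps > 0 be given. For k ≥ 1, |14/k − 0| = 14/(k) ≤ 14/k.
We need 14/k < eps, i.e. k > 14/eps.
Take N = 14/eps. If k > N then |14/k| ≤ 14/k < eps.

N = 14/eps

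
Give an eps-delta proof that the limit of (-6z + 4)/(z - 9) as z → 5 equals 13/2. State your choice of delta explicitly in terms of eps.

Fix eps > 0. We want delta > 0 with 0 < |z − 5| < delta ⇒ |(-6z + 4)/(z - 9) − (13/2)| < eps.
Combining over a common denominator, (-6z + 4)/(z - 9) − (13/2) = [(-6z + 4)·(-4) − (-26)·(z - 9)] / [(-4)·(z - 9)] = 50(z − 5) / ((-4)(z - 9)).
So |(-6z + 4)/(z - 9) − (13/2)| = 50|z − 5| / (4·|z − 9|).
Restrict delta ≤ 2. Then |z − 5| < 2 gives |z − 9| = |(z − 5) + (-4)| ≥ 4 − 2 = 2.
Hence |(-6z + 4)/(z - 9) − (13/2)| < 50|z − 5|/(4·2) = (25/4)|z − 5|, which is < eps once |z − 5| < (4/25)eps.
Take delta = min(2, (4/25)eps). Then 0 < |z − 5| < delta forces both bounds, so |(-6z + 4)/(z - 9) − (13/2)| < eps.

delta = min(2, (4/25)eps)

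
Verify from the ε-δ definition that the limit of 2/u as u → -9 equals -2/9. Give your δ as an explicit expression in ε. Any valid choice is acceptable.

δ = min(9/2, (81/4)ε)

Let ε > 0. We seek δ > 0 such that 0 < |u + 9| < δ implies |2/u + 2/9| < ε.
|2/u + 2/9| = 2·|-9 − u|/(9·|u|) = 2|u + 9|/(9|u|).
Require δ ≤ 9/2 so that |u| > 9 − 9/2 = 9/2, hence 9|u| > 81/2.
Then |2/u + 2/9| < 2|u + 9|/(81/2), which is < ε when |u + 9| < (81/4)ε.
Take δ = min(9/2, (81/4)ε). Then 0 < |u + 9| < δ gives both |u + 9| < 9/2 and |u + 9| < (81/4)ε, so |2/u + 2/9| < ε.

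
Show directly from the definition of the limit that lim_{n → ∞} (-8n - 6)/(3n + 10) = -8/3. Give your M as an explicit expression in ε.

M = (62/9)/ε

Suppose ε > 0. For n ≥ 1, |(-8n - 6)/(3n + 10) + 8/3| = |62|/(3(3n + 10)) = 62/(3(3n + 10)).
Since 3n + 10 ≥ 3n for n ≥ 1, this is ≤ 62/(3·3n) = (62/9)/n.
So |(-8n - 6)/(3n + 10) + 8/3| < ε whenever n > (62/9)/ε.
Take M = (62/9)/ε. If n > M then |(-8n - 6)/(3n + 10) + 8/3| ≤ (62/9)/n < ε.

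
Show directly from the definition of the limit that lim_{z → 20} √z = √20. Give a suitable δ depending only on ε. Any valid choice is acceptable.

Suppose ε > 0. We want δ > 0 such that 0 < |z − 20| < δ implies |√z − √20| < ε.
Rationalise: √z − √20 = (z − 20)/(√z + √20), so |√z − √20| = |z − 20|/(√z + √20).
Restrict δ ≤ 20 so that |z − 20| < 20 forces z > 0, and then √z + √20 > √20.
Hence |√z − √20| < |z − 20|/√20, which is < ε once |z − 20| < √20·ε.
Take δ = min(20, √20·ε). If 0 < |z − 20| < δ then z > 0 and |√z − √20| < |z − 20|/√20 < ε.

δ = min(20, √20·ε)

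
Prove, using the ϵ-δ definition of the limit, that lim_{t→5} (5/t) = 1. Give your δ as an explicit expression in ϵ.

δ = min(5/2, (5/2)ϵ)

Suppose ϵ > 0. We seek δ > 0 such that 0 < |t − 5| < δ implies |5/t − 1| < ϵ.
|5/t − 1| = 5·|5 − t|/(5·|t|) = 5|t − 5|/(5|t|).
Require δ ≤ 5/2 so that |t| > 5 − 5/2 = 5/2, hence 5|t| > 25/2.
Then |5/t − 1| < 5|t − 5|/(25/2), which is < ϵ when |t − 5| < (5/2)ϵ.
Take δ = min(5/2, (5/2)ϵ). Then 0 < |t − 5| < δ gives both |t − 5| < 5/2 and |t − 5| < (5/2)ϵ, so |5/t − 1| < ϵ.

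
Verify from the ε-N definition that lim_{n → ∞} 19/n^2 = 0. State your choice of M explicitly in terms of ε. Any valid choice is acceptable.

M = (19/ε)^{1/2}

Let ε > 0. For n ≥ 1, |19/n^2 − 0| = 19/n^2.
19/n^2 < ε ⇔ n^2 > 19/ε ⇔ n > (19/ε)^{1/2}.
Take M = (19/ε)^{1/2}. Then n > M implies 19/n^2 < ε.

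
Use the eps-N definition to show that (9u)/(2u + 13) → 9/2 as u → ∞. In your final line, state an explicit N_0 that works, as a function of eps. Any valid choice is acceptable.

Suppose eps > 0. We seek N_0 > 0 such that u > N_0 implies |(9u)/(2u + 13) − (9/2)| < eps.
(9u)/(2u + 13) − (9/2) = (2(9u) − 9(2u + 13)) / (2(2u + 13)) = -117/(2(2u + 13)).
For u > 0 we have 2u + 13 > 2u, so |(9u)/(2u + 13) − (9/2)| = 117/(2(2u + 13)) < 117/(2·2u) = (117/4)/u.
Thus |(9u)/(2u + 13) − (9/2)| < eps whenever u > (117/4)/eps.
Take N_0 = (117/4)/eps. If u > N_0 then |(9u)/(2u + 13) − (9/2)| < (117/4)/u < eps.

N_0 = (117/4)/eps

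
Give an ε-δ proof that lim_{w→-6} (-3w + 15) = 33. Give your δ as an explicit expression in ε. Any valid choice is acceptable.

δ = ε/3

Suppose ε > 0. We need δ > 0 so that 0 < |w + 6| < δ implies |(-3w + 15) − 33| < ε.
|(-3w + 15) − 33| = |-3w - 18| = 3|w + 6|.
So 3|w + 6| < ε exactly when |w + 6| < ε/3.
Choosing δ = ε/3 gives |(-3w + 15) − 33| = 3|w + 6| < ε whenever |w + 6| < δ.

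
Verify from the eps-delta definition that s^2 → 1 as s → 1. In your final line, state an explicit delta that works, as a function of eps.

delta = min(1, eps/3)

Fix eps > 0. We seek delta > 0 with 0 < |s − 1| < delta ⇒ |s^2 − 1| < eps.
Factor: s^2 − 1 = (s − 1)(s + 1), so |s^2 − 1| = |s − 1|·|s + 1|.
Restrict delta ≤ 1. Then |s − 1| < 1 gives |s| < 2, so by the triangle inequality |s + 1| ≤ 2 + 1 = 3.
Hence |s^2 − 1| ≤ 3|s − 1|, which is < eps once |s − 1| < eps/3.
Take delta = min(1, eps/3). If 0 < |s − 1| < delta then both bounds hold and |s^2 − 1| ≤ 3|s − 1| < 3·(eps/3) = eps.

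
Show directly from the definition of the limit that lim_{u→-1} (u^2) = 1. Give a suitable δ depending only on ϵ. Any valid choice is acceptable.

δ = min(1, ϵ/3)

Let ϵ > 0. We seek δ > 0 with 0 < |u + 1| < δ ⇒ |u^2 − 1| < ϵ.
Factor: u^2 − 1 = (u + 1)(u - 1), so |u^2 − 1| = |u + 1|·|u - 1|.
Restrict δ ≤ 1. Then |u + 1| < 1 gives |u| < 2, so by the triangle inequality |u - 1| ≤ 2 + 1 = 3.
Hence |u^2 − 1| ≤ 3|u + 1|, which is < ϵ once |u + 1| < ϵ/3.
Take δ = min(1, ϵ/3). If 0 < |u + 1| < δ then both bounds hold and |u^2 − 1| ≤ 3|u + 1| < 3·(ϵ/3) = ϵ.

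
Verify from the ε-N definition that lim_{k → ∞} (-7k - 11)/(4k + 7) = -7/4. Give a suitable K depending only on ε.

K = (5/16)/ε

Let ε > 0 be given. For k ≥ 1, |(-7k - 11)/(4k + 7) + 7/4| = |5|/(4(4k + 7)) = 5/(4(4k + 7)).
Since 4k + 7 ≥ 4k for k ≥ 1, this is ≤ 5/(4·4k) = (5/16)/k.
So |(-7k - 11)/(4k + 7) + 7/4| < ε whenever k > (5/16)/ε.
Take K = (5/16)/ε. If k > K then |(-7k - 11)/(4k + 7) + 7/4| ≤ (5/16)/k < ε.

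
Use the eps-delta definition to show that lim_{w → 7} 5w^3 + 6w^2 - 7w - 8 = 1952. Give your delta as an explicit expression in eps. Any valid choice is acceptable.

Let eps > 0. We want delta > 0 such that 0 < |w − 7| < delta implies |(5w^3 + 6w^2 - 7w - 8) − 1952| < eps.
(5w^3 + 6w^2 - 7w - 8) − 1952 = 5w^3 + 6w^2 - 7w - 1960 = (w − 7)(5w^2 + 41w + 280).
So |(5w^3 + 6w^2 - 7w - 8) − 1952| = |w − 7|·|5w^2 + 41w + 280|.
Require delta ≤ 1. Then |w − 7| < 1 gives |w| < 8, and by the triangle inequality |5w^2 + 41w + 280| ≤ 5·8^2 + 41·8 + 280 = 928.
Hence |(5w^3 + 6w^2 - 7w - 8) − 1952| ≤ 928|w − 7| < eps provided |w − 7| < eps/928.
Choosing delta = min(1, eps/928) ensures both conditions, hence |(5w^3 + 6w^2 - 7w - 8) − 1952| < eps.

delta = min(1, eps/928)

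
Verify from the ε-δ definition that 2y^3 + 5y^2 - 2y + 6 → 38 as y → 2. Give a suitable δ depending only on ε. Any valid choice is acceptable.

δ = min(1, ε/61)

Suppose ε > 0. We want δ > 0 such that 0 < |y − 2| < δ implies |(2y^3 + 5y^2 - 2y + 6) − 38| < ε.
(2y^3 + 5y^2 - 2y + 6) − 38 = 2y^3 + 5y^2 - 2y - 32 = (y − 2)(2y^2 + 9y + 16).
So |(2y^3 + 5y^2 - 2y + 6) − 38| = |y − 2|·|2y^2 + 9y + 16|.
Assume first that |y − 2| < 1, so |y| < 3. Then |2y^2 + 9y + 16| ≤ 2·3^2 + 9·3 + 16 = 61.
Hence |(2y^3 + 5y^2 - 2y + 6) − 38| ≤ 61|y − 2| < ε provided |y − 2| < ε/61.
Choosing δ = min(1, ε/61) ensures both conditions, hence |(2y^3 + 5y^2 - 2y + 6) − 38| < ε.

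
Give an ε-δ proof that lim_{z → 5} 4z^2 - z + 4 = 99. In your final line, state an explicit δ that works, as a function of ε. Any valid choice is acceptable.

Let ε > 0 be given. We want δ > 0 such that 0 < |z − 5| < δ implies |(4z^2 - z + 4) − 99| < ε.
(4z^2 - z + 4) − 99 = 4z^2 - z - 95 = (z − 5)(4z + 19).
So |(4z^2 - z + 4) − 99| = |z − 5|·|4z + 19|.
Require δ ≤ 2. Then |z − 5| < 2 gives |z| < 7, and by the triangle inequality |4z + 19| ≤ 4·7 + 19 = 47.
Hence |(4z^2 - z + 4) − 99| ≤ 47|z − 5| < ε provided |z − 5| < ε/47.
Choosing δ = min(2, ε/47) ensures both conditions, hence |(4z^2 - z + 4) − 99| < ε.

δ = min(2, ε/47)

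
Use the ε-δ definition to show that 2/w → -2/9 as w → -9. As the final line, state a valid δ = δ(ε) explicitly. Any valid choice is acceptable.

δ = min(9/2, (81/4)ε)

Suppose ε > 0. We seek δ > 0 such that 0 < |w + 9| < δ implies |2/w + 2/9| < ε.
|2/w + 2/9| = 2·|-9 − w|/(9·|w|) = 2|w + 9|/(9|w|).
Restrict δ ≤ 9/2. Then |w + 9| < 9/2 gives |w| > 9/2, so 9|w| > 81/2.
Then |2/w + 2/9| < 2|w + 9|/(81/2), which is < ε when |w + 9| < (81/4)ε.
Take δ = min(9/2, (81/4)ε). Then 0 < |w + 9| < δ gives both |w + 9| < 9/2 and |w + 9| < (81/4)ε, so |2/w + 2/9| < ε.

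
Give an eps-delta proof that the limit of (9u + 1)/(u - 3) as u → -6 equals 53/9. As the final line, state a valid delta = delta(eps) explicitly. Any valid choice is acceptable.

Let eps > 0. We want delta > 0 with 0 < |u + 6| < delta ⇒ |(9u + 1)/(u - 3) − (53/9)| < eps.
Combining over a common denominator, (9u + 1)/(u - 3) − (53/9) = [(9u + 1)·(-9) − (-53)·(u - 3)] / [(-9)·(u - 3)] = -28(u + 6) / ((-9)(u - 3)).
So |(9u + 1)/(u - 3) − (53/9)| = 28|u + 6| / (9·|u − 3|).
Restrict delta ≤ 9/2. Then |u + 6| < 9/2 gives |u − 3| = |(u + 6) + (-9)| ≥ 9 − 9/2 = 9/2.
Hence |(9u + 1)/(u - 3) − (53/9)| < 28|u + 6|/(9·(9/2)) = (56/81)|u + 6|, which is < eps once |u + 6| < (81/56)eps.
Take delta = min(9/2, (81/56)eps). Then 0 < |u + 6| < delta forces both bounds, so |(9u + 1)/(u - 3) − (53/9)| < eps.

delta = min(9/2, (81/56)eps)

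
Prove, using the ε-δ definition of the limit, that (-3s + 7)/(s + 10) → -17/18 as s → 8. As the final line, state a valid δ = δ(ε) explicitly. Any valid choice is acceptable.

Fix ε > 0. We want δ > 0 with 0 < |s − 8| < δ ⇒ |(-3s + 7)/(s + 10) + 17/18| < ε.
Combining over a common denominator, (-3s + 7)/(s + 10) + 17/18 = [(-3s + 7)·18 − (-17)·(s + 10)] / [18·(s + 10)] = -37(s − 8) / (18(s + 10)).
So |(-3s + 7)/(s + 10) + 17/18| = 37|s − 8| / (18·|s + 10|).
Require δ ≤ 9, so |s + 10| ≥ |18| − |s − 8| > 18 − 9 = 9.
Hence |(-3s + 7)/(s + 10) + 17/18| < 37|s − 8|/(18·9) = (37/162)|s − 8|, which is < ε once |s − 8| < (162/37)ε.
Take δ = min(9, (162/37)ε). Then 0 < |s − 8| < δ forces both bounds, so |(-3s + 7)/(s + 10) + 17/18| < ε.

δ = min(9, (162/37)ε)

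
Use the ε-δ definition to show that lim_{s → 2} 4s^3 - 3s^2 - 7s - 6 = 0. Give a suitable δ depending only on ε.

δ = min(2, ε/87)

Let ε > 0 be given. We want δ > 0 such that 0 < |s − 2| < δ implies |(4s^3 - 3s^2 - 7s - 6)| < ε.
(4s^3 - 3s^2 - 7s - 6) = 4s^3 - 3s^2 - 7s - 6 = (s − 2)(4s^2 + 5s + 3).
So |(4s^3 - 3s^2 - 7s - 6)| = |s − 2|·|4s^2 + 5s + 3|.
Require δ ≤ 2. Then |s − 2| < 2 gives |s| < 4, and by the triangle inequality |4s^2 + 5s + 3| ≤ 4·4^2 + 5·4 + 3 = 87.
Hence |(4s^3 - 3s^2 - 7s - 6)| ≤ 87|s − 2| < ε provided |s − 2| < ε/87.
Take δ = min(2, ε/87). Then 0 < |s − 2| < δ gives both |s − 2| < 2 and |s − 2| < ε/87, so |(4s^3 - 3s^2 - 7s - 6)| < ε.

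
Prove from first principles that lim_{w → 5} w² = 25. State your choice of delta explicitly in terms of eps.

delta = min(1, eps/11)

Let eps > 0. We seek delta > 0 with 0 < |w − 5| < delta ⇒ |w² − 25| < eps.
Factor: w² − 25 = (w − 5)(w + 5), so |w² − 25| = |w − 5|·|w + 5|.
Impose delta ≤ 1 so that |w| < 6; then |w + 5| ≤ 11.
Hence |w² − 25| ≤ 11|w − 5|, which is < eps once |w − 5| < eps/11.
Take delta = min(1, eps/11). If 0 < |w − 5| < delta then both bounds hold and |w² − 25| ≤ 11|w − 5| < 11·(eps/11) = eps.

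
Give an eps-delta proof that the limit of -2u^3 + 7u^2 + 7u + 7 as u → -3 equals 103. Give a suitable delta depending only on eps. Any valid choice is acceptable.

delta = min(2, eps/147)

Let eps > 0. We want delta > 0 such that 0 < |u + 3| < delta implies |(-2u^3 + 7u^2 + 7u + 7) − 103| < eps.
(-2u^3 + 7u^2 + 7u + 7) − 103 = -2u^3 + 7u^2 + 7u - 96 = (u + 3)(-2u^2 + 13u - 32).
So |(-2u^3 + 7u^2 + 7u + 7) − 103| = |u + 3|·|-2u^2 + 13u - 32|.
Require delta ≤ 2. Then |u + 3| < 2 gives |u| < 5, and by the triangle inequality |-2u^2 + 13u - 32| ≤ 2·5^2 + 13·5 + 32 = 147.
Hence |(-2u^3 + 7u^2 + 7u + 7) − 103| ≤ 147|u + 3| < eps provided |u + 3| < eps/147.
Choosing delta = min(2, eps/147) ensures both conditions, hence |(-2u^3 + 7u^2 + 7u + 7) − 103| < eps.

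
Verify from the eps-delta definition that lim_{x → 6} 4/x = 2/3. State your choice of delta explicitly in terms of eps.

delta = min(3, (9/2)eps)

Fix eps > 0. We seek delta > 0 such that 0 < |x − 6| < delta implies |4/x − (2/3)| < eps.
|4/x − (2/3)| = 4·|6 − x|/(6·|x|) = 4|x − 6|/(6|x|).
Restrict delta ≤ 3. Then |x − 6| < 3 gives |x| > 3, so 6|x| > 18.
Then |4/x − (2/3)| < 4|x − 6|/18, which is < eps when |x − 6| < (9/2)eps.
Take delta = min(3, (9/2)eps). Then 0 < |x − 6| < delta gives both |x − 6| < 3 and |x − 6| < (9/2)eps, so |4/x − (2/3)| < eps.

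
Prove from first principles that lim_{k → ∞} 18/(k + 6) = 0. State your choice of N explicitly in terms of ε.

Fix ε > 0. For k ≥ 1, |18/(k + 6) − 0| = 18/(k + 6) ≤ 18/k.
We need 18/k < ε, i.e. k > 18/ε.
Take N = 18/ε. If k > N then |18/(k + 6)| ≤ 18/k < ε.

N = 18/ε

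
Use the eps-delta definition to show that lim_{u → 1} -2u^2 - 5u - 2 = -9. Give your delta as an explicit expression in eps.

Let eps > 0. We want delta > 0 such that 0 < |u − 1| < delta implies |(-2u^2 - 5u - 2) + 9| < eps.
(-2u^2 - 5u - 2) + 9 = -2u^2 - 5u + 7 = (u − 1)(-2u - 7).
So |(-2u^2 - 5u - 2) + 9| = |u − 1|·|-2u - 7|.
Require delta ≤ 1. Then |u − 1| < 1 gives |u| < 2, and by the triangle inequality |-2u - 7| ≤ 2·2 + 7 = 11.
Hence |(-2u^2 - 5u - 2) + 9| ≤ 11|u − 1| < eps provided |u − 1| < eps/11.
Take delta = min(1, eps/11). Then 0 < |u − 1| < delta gives both |u − 1| < 1 and |u − 1| < eps/11, so |(-2u^2 - 5u - 2) + 9| < eps.

delta = min(1, eps/11)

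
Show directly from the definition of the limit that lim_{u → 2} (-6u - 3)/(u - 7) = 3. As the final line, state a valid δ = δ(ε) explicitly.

Fix ε > 0. We want δ > 0 with 0 < |u − 2| < δ ⇒ |(-6u - 3)/(u - 7) − 3| < ε.
Combining over a common denominator, (-6u - 3)/(u - 7) − 3 = [(-6u - 3)·(-5) − (-15)·(u - 7)] / [(-5)·(u - 7)] = 45(u − 2) / ((-5)(u - 7)).
So |(-6u - 3)/(u - 7) − 3| = 45|u − 2| / (5·|u − 7|).
Restrict δ ≤ 5/2. Then |u − 2| < 5/2 gives |u − 7| = |(u − 2) + (-5)| ≥ 5 − 5/2 = 5/2.
Hence |(-6u - 3)/(u - 7) − 3| < 45|u − 2|/(5·(5/2)) = (18/5)|u − 2|, which is < ε once |u − 2| < (5/18)ε.
Take δ = min(5/2, (5/18)ε). Then 0 < |u − 2| < δ forces both bounds, so |(-6u - 3)/(u - 7) − 3| < ε.

δ = min(5/2, (5/18)ε)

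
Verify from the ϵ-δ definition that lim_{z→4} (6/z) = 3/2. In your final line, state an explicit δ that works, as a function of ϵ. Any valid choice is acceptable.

Suppose ϵ > 0. We seek δ > 0 such that 0 < |z − 4| < δ implies |6/z − (3/2)| < ϵ.
|6/z − (3/2)| = 6·|4 − z|/(4·|z|) = 6|z − 4|/(4|z|).
Require δ ≤ 2 so that |z| > 4 − 2 = 2, hence 4|z| > 8.
Then |6/z − (3/2)| < 6|z − 4|/8, which is < ϵ when |z − 4| < (4/3)ϵ.
Take δ = min(2, (4/3)ϵ). Then 0 < |z − 4| < δ gives both |z − 4| < 2 and |z − 4| < (4/3)ϵ, so |6/z − (3/2)| < ϵ.

δ = min(2, (4/3)ϵ)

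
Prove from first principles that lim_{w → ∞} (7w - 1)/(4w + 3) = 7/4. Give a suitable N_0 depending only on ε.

Let ε > 0. We seek N_0 > 0 such that w > N_0 implies |(7w - 1)/(4w + 3) − (7/4)| < ε.
(7w - 1)/(4w + 3) − (7/4) = (4(7w - 1) − 7(4w + 3)) / (4(4w + 3)) = -25/(4(4w + 3)).
For w > 0 we have 4w + 3 > 4w, so |(7w - 1)/(4w + 3) − (7/4)| = 25/(4(4w + 3)) < 25/(4·4w) = (25/16)/w.
Thus |(7w - 1)/(4w + 3) − (7/4)| < ε whenever w > (25/16)/ε.
Take N_0 = (25/16)/ε. If w > N_0 then |(7w - 1)/(4w + 3) − (7/4)| < (25/16)/w < ε.

N_0 = (25/16)/ε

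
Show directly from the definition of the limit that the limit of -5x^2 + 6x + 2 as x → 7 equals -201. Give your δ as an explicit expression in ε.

Fix ε > 0. We want δ > 0 such that 0 < |x − 7| < δ implies |(-5x^2 + 6x + 2) + 201| < ε.
(-5x^2 + 6x + 2) + 201 = -5x^2 + 6x + 203 = (x − 7)(-5x - 29).
So |(-5x^2 + 6x + 2) + 201| = |x − 7|·|-5x - 29|.
Require δ ≤ 2. Then |x − 7| < 2 gives |x| < 9, and by the triangle inequality |-5x - 29| ≤ 5·9 + 29 = 74.
Hence |(-5x^2 + 6x + 2) + 201| ≤ 74|x − 7| < ε provided |x − 7| < ε/74.
Take δ = min(2, ε/74). Then 0 < |x − 7| < δ gives both |x − 7| < 2 and |x − 7| < ε/74, so |(-5x^2 + 6x + 2) + 201| < ε.

δ = min(2, ε/74)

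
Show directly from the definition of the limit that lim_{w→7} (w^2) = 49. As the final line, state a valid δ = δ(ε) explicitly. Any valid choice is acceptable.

δ = min(1, ε/15)

Let ε > 0 be given. We seek δ > 0 with 0 < |w − 7| < δ ⇒ |w^2 − 49| < ε.
Factor: w^2 − 49 = (w − 7)(w + 7), so |w^2 − 49| = |w − 7|·|w + 7|.
Impose δ ≤ 1 so that |w| < 8; then |w + 7| ≤ 15.
Hence |w^2 − 49| ≤ 15|w − 7|, which is < ε once |w − 7| < ε/15.
Take δ = min(1, ε/15). If 0 < |w − 7| < δ then both bounds hold and |w^2 − 49| ≤ 15|w − 7| < 15·(ε/15) = ε.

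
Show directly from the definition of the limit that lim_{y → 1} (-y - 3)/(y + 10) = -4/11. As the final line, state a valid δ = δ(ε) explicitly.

δ = min(11/2, (121/14)ε)

Suppose ε > 0. We want δ > 0 with 0 < |y − 1| < δ ⇒ |(-y - 3)/(y + 10) + 4/11| < ε.
Combining over a common denominator, (-y - 3)/(y + 10) + 4/11 = [(-y - 3)·11 − (-4)·(y + 10)] / [11·(y + 10)] = -7(y − 1) / (11(y + 10)).
So |(-y - 3)/(y + 10) + 4/11| = 7|y − 1| / (11·|y + 10|).
Restrict δ ≤ 11/2. Then |y − 1| < 11/2 gives |y + 10| = |(y − 1) + 11| ≥ 11 − 11/2 = 11/2.
Hence |(-y - 3)/(y + 10) + 4/11| < 7|y − 1|/(11·(11/2)) = (14/121)|y − 1|, which is < ε once |y − 1| < (121/14)ε.
Take δ = min(11/2, (121/14)ε). Then 0 < |y − 1| < δ forces both bounds, so |(-y - 3)/(y + 10) + 4/11| < ε.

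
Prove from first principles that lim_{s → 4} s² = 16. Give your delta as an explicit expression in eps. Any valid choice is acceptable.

Let eps > 0 be given. We seek delta > 0 with 0 < |s − 4| < delta ⇒ |s² − 16| < eps.
Factor: s² − 16 = (s − 4)(s + 4), so |s² − 16| = |s − 4|·|s + 4|.
Impose delta ≤ 1 so that |s| < 5; then |s + 4| ≤ 9.
Hence |s² − 16| ≤ 9|s − 4|, which is < eps once |s − 4| < eps/9.
Take delta = min(1, eps/9). If 0 < |s − 4| < delta then both bounds hold and |s² − 16| ≤ 9|s − 4| < 9·(eps/9) = eps.

delta = min(1, eps/9)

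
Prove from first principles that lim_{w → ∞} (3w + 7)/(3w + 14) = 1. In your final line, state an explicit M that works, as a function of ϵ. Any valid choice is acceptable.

M = (7/3)/ϵ

Fix ϵ > 0. We seek M > 0 such that w > M implies |(3w + 7)/(3w + 14) − 1| < ϵ.
(3w + 7)/(3w + 14) − 1 = (3(3w + 7) − 3(3w + 14)) / (3(3w + 14)) = -21/(3(3w + 14)).
For w > 0 we have 3w + 14 > 3w, so |(3w + 7)/(3w + 14) − 1| = 21/(3(3w + 14)) < 21/(3·3w) = (7/3)/w.
Thus |(3w + 7)/(3w + 14) − 1| < ϵ whenever w > (7/3)/ϵ.
Take M = (7/3)/ϵ. If w > M then |(3w + 7)/(3w + 14) − 1| < (7/3)/w < ϵ.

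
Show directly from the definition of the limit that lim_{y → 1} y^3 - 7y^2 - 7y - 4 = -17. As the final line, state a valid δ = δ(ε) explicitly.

δ = min(2, ε/40)

Let ε > 0 be given. We want δ > 0 such that 0 < |y − 1| < δ implies |(y^3 - 7y^2 - 7y - 4) + 17| < ε.
(y^3 - 7y^2 - 7y - 4) + 17 = y^3 - 7y^2 - 7y + 13 = (y − 1)(y^2 - 6y - 13).
So |(y^3 - 7y^2 - 7y - 4) + 17| = |y − 1|·|y^2 - 6y - 13|.
Assume first that |y − 1| < 2, so |y| < 3. Then |y^2 - 6y - 13| ≤ 3^2 + 6·3 + 13 = 40.
Hence |(y^3 - 7y^2 - 7y - 4) + 17| ≤ 40|y − 1| < ε provided |y − 1| < ε/40.
Take δ = min(2, ε/40). Then 0 < |y − 1| < δ gives both |y − 1| < 2 and |y − 1| < ε/40, so |(y^3 - 7y^2 - 7y - 4) + 17| < ε.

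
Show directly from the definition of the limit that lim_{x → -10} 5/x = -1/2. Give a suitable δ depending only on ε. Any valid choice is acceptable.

Let ε > 0 be given. We seek δ > 0 such that 0 < |x + 10| < δ implies |5/x + 1/2| < ε.
|5/x + 1/2| = 5·|-10 − x|/(10·|x|) = 5|x + 10|/(10|x|).
Require δ ≤ 5 so that |x| > 10 − 5 = 5, hence 10|x| > 50.
Then |5/x + 1/2| < 5|x + 10|/50, which is < ε when |x + 10| < 10ε.
Take δ = min(5, 10ε). Then 0 < |x + 10| < δ gives both |x + 10| < 5 and |x + 10| < 10ε, so |5/x + 1/2| < ε.

δ = min(5, 10ε)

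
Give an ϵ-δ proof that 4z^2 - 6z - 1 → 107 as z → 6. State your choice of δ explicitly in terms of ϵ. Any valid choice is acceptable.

δ = min(2, ϵ/50)

Fix ϵ > 0. We want δ > 0 such that 0 < |z − 6| < δ implies |(4z^2 - 6z - 1) − 107| < ϵ.
(4z^2 - 6z - 1) − 107 = 4z^2 - 6z - 108 = (z − 6)(4z + 18).
So |(4z^2 - 6z - 1) − 107| = |z − 6|·|4z + 18|.
Require δ ≤ 2. Then |z − 6| < 2 gives |z| < 8, and by the triangle inequality |4z + 18| ≤ 4·8 + 18 = 50.
Hence |(4z^2 - 6z - 1) − 107| ≤ 50|z − 6| < ϵ provided |z − 6| < ϵ/50.
Choosing δ = min(2, ϵ/50) ensures both conditions, hence |(4z^2 - 6z - 1) − 107| < ϵ.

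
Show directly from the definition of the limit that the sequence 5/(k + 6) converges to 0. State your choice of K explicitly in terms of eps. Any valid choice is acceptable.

K = 5/eps

Let eps > 0 be given. For k ≥ 1, |5/(k + 6) − 0| = 5/(k + 6) ≤ 5/k.
We need 5/k < eps, i.e. k > 5/eps.
Take K = 5/eps. If k > K then |5/(k + 6)| ≤ 5/k < eps.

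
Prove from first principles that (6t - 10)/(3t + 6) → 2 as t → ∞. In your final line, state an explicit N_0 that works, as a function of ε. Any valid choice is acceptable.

Fix ε > 0. We seek N_0 > 0 such that t > N_0 implies |(6t - 10)/(3t + 6) − 2| < ε.
(6t - 10)/(3t + 6) − 2 = (3(6t - 10) − 6(3t + 6)) / (3(3t + 6)) = -66/(3(3t + 6)).
For t > 0 we have 3t + 6 > 3t, so |(6t - 10)/(3t + 6) − 2| = 66/(3(3t + 6)) < 66/(3·3t) = (22/3)/t.
Thus |(6t - 10)/(3t + 6) − 2| < ε whenever t > (22/3)/ε.
Take N_0 = (22/3)/ε. If t > N_0 then |(6t - 10)/(3t + 6) − 2| < (22/3)/t < ε.

N_0 = (22/3)/ε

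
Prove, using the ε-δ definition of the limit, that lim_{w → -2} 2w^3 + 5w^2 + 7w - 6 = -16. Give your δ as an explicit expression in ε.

δ = min(1, ε/26)

Fix ε > 0. We want δ > 0 such that 0 < |w + 2| < δ implies |(2w^3 + 5w^2 + 7w - 6) + 16| < ε.
(2w^3 + 5w^2 + 7w - 6) + 16 = 2w^3 + 5w^2 + 7w + 10 = (w + 2)(2w^2 + w + 5).
So |(2w^3 + 5w^2 + 7w - 6) + 16| = |w + 2|·|2w^2 + w + 5|.
Assume first that |w + 2| < 1, so |w| < 3. Then |2w^2 + w + 5| ≤ 2·3^2 + 3 + 5 = 26.
Hence |(2w^3 + 5w^2 + 7w - 6) + 16| ≤ 26|w + 2| < ε provided |w + 2| < ε/26.
Choosing δ = min(1, ε/26) ensures both conditions, hence |(2w^3 + 5w^2 + 7w - 6) + 16| < ε.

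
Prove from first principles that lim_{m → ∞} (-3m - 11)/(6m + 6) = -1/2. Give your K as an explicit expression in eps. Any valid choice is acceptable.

Let eps > 0. For m ≥ 1, |(-3m - 11)/(6m + 6) + 1/2| = |-48|/(6(6m + 6)) = 48/(6(6m + 6)).
Since 6m + 6 ≥ 6m for m ≥ 1, this is ≤ 48/(6·6m) = (4/3)/m.
So |(-3m - 11)/(6m + 6) + 1/2| < eps whenever m > (4/3)/eps.
Take K = (4/3)/eps. If m > K then |(-3m - 11)/(6m + 6) + 1/2| ≤ (4/3)/m < eps.

K = (4/3)/eps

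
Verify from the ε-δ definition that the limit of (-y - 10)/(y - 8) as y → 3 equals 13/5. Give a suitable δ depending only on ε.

δ = min(5/2, (25/36)ε)

Suppose ε > 0. We want δ > 0 with 0 < |y − 3| < δ ⇒ |(-y - 10)/(y - 8) − (13/5)| < ε.
Combining over a common denominator, (-y - 10)/(y - 8) − (13/5) = [(-y - 10)·(-5) − (-13)·(y - 8)] / [(-5)·(y - 8)] = 18(y − 3) / ((-5)(y - 8)).
So |(-y - 10)/(y - 8) − (13/5)| = 18|y − 3| / (5·|y − 8|).
Require δ ≤ 5/2, so |y − 8| ≥ |-5| − |y − 3| > 5 − 5/2 = 5/2.
Hence |(-y - 10)/(y - 8) − (13/5)| < 18|y − 3|/(5·(5/2)) = (36/25)|y − 3|, which is < ε once |y − 3| < (25/36)ε.
Take δ = min(5/2, (25/36)ε). Then 0 < |y − 3| < δ forces both bounds, so |(-y - 10)/(y - 8) − (13/5)| < ε.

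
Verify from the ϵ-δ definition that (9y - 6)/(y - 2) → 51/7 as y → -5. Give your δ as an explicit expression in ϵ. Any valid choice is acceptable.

Let ϵ > 0 be given. We want δ > 0 with 0 < |y + 5| < δ ⇒ |(9y - 6)/(y - 2) − (51/7)| < ϵ.
Combining over a common denominator, (9y - 6)/(y - 2) − (51/7) = [(9y - 6)·(-7) − (-51)·(y - 2)] / [(-7)·(y - 2)] = -12(y + 5) / ((-7)(y - 2)).
So |(9y - 6)/(y - 2) − (51/7)| = 12|y + 5| / (7·|y − 2|).
Require δ ≤ 7/2, so |y − 2| ≥ |-7| − |y + 5| > 7 − 7/2 = 7/2.
Hence |(9y - 6)/(y - 2) − (51/7)| < 12|y + 5|/(7·(7/2)) = (24/49)|y + 5|, which is < ϵ once |y + 5| < (49/24)ϵ.
Take δ = min(7/2, (49/24)ϵ). Then 0 < |y + 5| < δ forces both bounds, so |(9y - 6)/(y - 2) − (51/7)| < ϵ.

δ = min(7/2, (49/24)ϵ)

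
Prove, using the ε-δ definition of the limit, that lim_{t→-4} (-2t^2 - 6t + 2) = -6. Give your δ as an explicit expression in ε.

Suppose ε > 0. We want δ > 0 such that 0 < |t + 4| < δ implies |(-2t^2 - 6t + 2) + 6| < ε.
(-2t^2 - 6t + 2) + 6 = -2t^2 - 6t + 8 = (t + 4)(-2t + 2).
So |(-2t^2 - 6t + 2) + 6| = |t + 4|·|-2t + 2|.
Require δ ≤ 1. Then |t + 4| < 1 gives |t| < 5, and by the triangle inequality |-2t + 2| ≤ 2·5 + 2 = 12.
Hence |(-2t^2 - 6t + 2) + 6| ≤ 12|t + 4| < ε provided |t + 4| < ε/12.
Choosing δ = min(1, ε/12) ensures both conditions, hence |(-2t^2 - 6t + 2) + 6| < ε.

δ = min(1, ε/12)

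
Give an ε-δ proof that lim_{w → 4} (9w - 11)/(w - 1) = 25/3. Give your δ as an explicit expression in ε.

δ = min(3/2, (9/4)ε)

Let ε > 0 be given. We want δ > 0 with 0 < |w − 4| < δ ⇒ |(9w - 11)/(w - 1) − (25/3)| < ε.
Combining over a common denominator, (9w - 11)/(w - 1) − (25/3) = [(9w - 11)·3 − 25·(w - 1)] / [3·(w - 1)] = 2(w − 4) / (3(w - 1)).
So |(9w - 11)/(w - 1) − (25/3)| = 2|w − 4| / (3·|w − 1|).
Restrict δ ≤ 3/2. Then |w − 4| < 3/2 gives |w − 1| = |(w − 4) + 3| ≥ 3 − 3/2 = 3/2.
Hence |(9w - 11)/(w - 1) − (25/3)| < 2|w − 4|/(3·(3/2)) = (4/9)|w − 4|, which is < ε once |w − 4| < (9/4)ε.
Take δ = min(3/2, (9/4)ε). Then 0 < |w − 4| < δ forces both bounds, so |(9w - 11)/(w - 1) − (25/3)| < ε.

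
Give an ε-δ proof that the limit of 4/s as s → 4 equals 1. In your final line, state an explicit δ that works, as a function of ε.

Let ε > 0. We seek δ > 0 such that 0 < |s − 4| < δ implies |4/s − 1| < ε.
|4/s − 1| = 4·|4 − s|/(4·|s|) = 4|s − 4|/(4|s|).
Restrict δ ≤ 2. Then |s − 4| < 2 gives |s| > 2, so 4|s| > 8.
Then |4/s − 1| < 4|s − 4|/8, which is < ε when |s − 4| < 2ε.
Take δ = min(2, 2ε). Then 0 < |s − 4| < δ gives both |s − 4| < 2 and |s − 4| < 2ε, so |4/s − 1| < ε.

δ = min(2, 2ε)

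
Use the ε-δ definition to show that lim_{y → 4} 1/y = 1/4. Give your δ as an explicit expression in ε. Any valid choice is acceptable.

δ = min(2, 8ε)

Fix ε > 0. We seek δ > 0 such that 0 < |y − 4| < δ implies |1/y − (1/4)| < ε.
|1/y − (1/4)| = |4 − y|/(4·|y|) = |y − 4|/(4|y|).
Restrict δ ≤ 2. Then |y − 4| < 2 gives |y| > 2, so 4|y| > 8.
Then |1/y − (1/4)| < |y − 4|/8, which is < ε when |y − 4| < 8ε.
Take δ = min(2, 8ε). Then 0 < |y − 4| < δ gives both |y − 4| < 2 and |y − 4| < 8ε, so |1/y − (1/4)| < ε.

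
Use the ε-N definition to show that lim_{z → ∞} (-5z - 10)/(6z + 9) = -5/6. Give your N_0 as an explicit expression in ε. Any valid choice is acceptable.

N_0 = (5/12)/ε

Let ε > 0. We seek N_0 > 0 such that z > N_0 implies |(-5z - 10)/(6z + 9) + 5/6| < ε.
(-5z - 10)/(6z + 9) + 5/6 = (6(-5z - 10) − (-5)(6z + 9)) / (6(6z + 9)) = -15/(6(6z + 9)).
For z > 0 we have 6z + 9 > 6z, so |(-5z - 10)/(6z + 9) + 5/6| = 15/(6(6z + 9)) < 15/(6·6z) = (5/12)/z.
Thus |(-5z - 10)/(6z + 9) + 5/6| < ε whenever z > (5/12)/ε.
Take N_0 = (5/12)/ε. If z > N_0 then |(-5z - 10)/(6z + 9) + 5/6| < (5/12)/z < ε.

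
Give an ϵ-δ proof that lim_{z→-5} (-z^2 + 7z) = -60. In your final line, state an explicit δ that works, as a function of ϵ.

δ = min(1, ϵ/18)

Suppose ϵ > 0. We want δ > 0 such that 0 < |z + 5| < δ implies |(-z^2 + 7z) + 60| < ϵ.
(-z^2 + 7z) + 60 = -z^2 + 7z + 60 = (z + 5)(-z + 12).
So |(-z^2 + 7z) + 60| = |z + 5|·|-z + 12|.
Assume first that |z + 5| < 1, so |z| < 6. Then |-z + 12| ≤ 6 + 12 = 18.
Hence |(-z^2 + 7z) + 60| ≤ 18|z + 5| < ϵ provided |z + 5| < ϵ/18.
Choosing δ = min(1, ϵ/18) ensures both conditions, hence |(-z^2 + 7z) + 60| < ϵ.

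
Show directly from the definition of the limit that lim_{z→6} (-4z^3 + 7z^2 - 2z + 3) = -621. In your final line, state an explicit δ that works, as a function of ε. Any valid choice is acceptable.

δ = min(2, ε/496)

Let ε > 0 be given. We want δ > 0 such that 0 < |z − 6| < δ implies |(-4z^3 + 7z^2 - 2z + 3) + 621| < ε.
(-4z^3 + 7z^2 - 2z + 3) + 621 = -4z^3 + 7z^2 - 2z + 624 = (z − 6)(-4z^2 - 17z - 104).
So |(-4z^3 + 7z^2 - 2z + 3) + 621| = |z − 6|·|-4z^2 - 17z - 104|.
Require δ ≤ 2. Then |z − 6| < 2 gives |z| < 8, and by the triangle inequality |-4z^2 - 17z - 104| ≤ 4·8^2 + 17·8 + 104 = 496.
Hence |(-4z^3 + 7z^2 - 2z + 3) + 621| ≤ 496|z − 6| < ε provided |z − 6| < ε/496.
Take δ = min(2, ε/496). Then 0 < |z − 6| < δ gives both |z − 6| < 2 and |z − 6| < ε/496, so |(-4z^3 + 7z^2 - 2z + 3) + 621| < ε.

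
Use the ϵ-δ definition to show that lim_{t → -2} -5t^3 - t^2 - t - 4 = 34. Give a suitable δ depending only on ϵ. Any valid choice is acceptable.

δ = min(1, ϵ/91)

Suppose ϵ > 0. We want δ > 0 such that 0 < |t + 2| < δ implies |(-5t^3 - t^2 - t - 4) − 34| < ϵ.
(-5t^3 - t^2 - t - 4) − 34 = -5t^3 - t^2 - t - 38 = (t + 2)(-5t^2 + 9t - 19).
So |(-5t^3 - t^2 - t - 4) − 34| = |t + 2|·|-5t^2 + 9t - 19|.
Assume first that |t + 2| < 1, so |t| < 3. Then |-5t^2 + 9t - 19| ≤ 5·3^2 + 9·3 + 19 = 91.
Hence |(-5t^3 - t^2 - t - 4) − 34| ≤ 91|t + 2| < ϵ provided |t + 2| < ϵ/91.
Take δ = min(1, ϵ/91). Then 0 < |t + 2| < δ gives both |t + 2| < 1 and |t + 2| < ϵ/91, so |(-5t^3 - t^2 - t - 4) − 34| < ϵ.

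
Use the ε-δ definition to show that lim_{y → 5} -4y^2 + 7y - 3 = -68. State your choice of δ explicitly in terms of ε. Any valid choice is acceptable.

δ = min(2, ε/41)

Suppose ε > 0. We want δ > 0 such that 0 < |y − 5| < δ implies |(-4y^2 + 7y - 3) + 68| < ε.
(-4y^2 + 7y - 3) + 68 = -4y^2 + 7y + 65 = (y − 5)(-4y - 13).
So |(-4y^2 + 7y - 3) + 68| = |y − 5|·|-4y - 13|.
Require δ ≤ 2. Then |y − 5| < 2 gives |y| < 7, and by the triangle inequality |-4y - 13| ≤ 4·7 + 13 = 41.
Hence |(-4y^2 + 7y - 3) + 68| ≤ 41|y − 5| < ε provided |y − 5| < ε/41.
Choosing δ = min(2, ε/41) ensures both conditions, hence |(-4y^2 + 7y - 3) + 68| < ε.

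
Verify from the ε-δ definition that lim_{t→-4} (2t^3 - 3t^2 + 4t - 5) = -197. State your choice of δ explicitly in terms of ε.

δ = min(1, ε/153)

Fix ε > 0. We want δ > 0 such that 0 < |t + 4| < δ implies |(2t^3 - 3t^2 + 4t - 5) + 197| < ε.
(2t^3 - 3t^2 + 4t - 5) + 197 = 2t^3 - 3t^2 + 4t + 192 = (t + 4)(2t^2 - 11t + 48).
So |(2t^3 - 3t^2 + 4t - 5) + 197| = |t + 4|·|2t^2 - 11t + 48|.
Assume first that |t + 4| < 1, so |t| < 5. Then |2t^2 - 11t + 48| ≤ 2·5^2 + 11·5 + 48 = 153.
Hence |(2t^3 - 3t^2 + 4t - 5) + 197| ≤ 153|t + 4| < ε provided |t + 4| < ε/153.
Take δ = min(1, ε/153). Then 0 < |t + 4| < δ gives both |t + 4| < 1 and |t + 4| < ε/153, so |(2t^3 - 3t^2 + 4t - 5) + 197| < ε.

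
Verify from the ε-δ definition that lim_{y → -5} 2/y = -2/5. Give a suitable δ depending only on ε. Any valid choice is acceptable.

δ = min(5/2, (25/4)ε)

Let ε > 0. We seek δ > 0 such that 0 < |y + 5| < δ implies |2/y + 2/5| < ε.
|2/y + 2/5| = 2·|-5 − y|/(5·|y|) = 2|y + 5|/(5|y|).
Restrict δ ≤ 5/2. Then |y + 5| < 5/2 gives |y| > 5/2, so 5|y| > 25/2.
Then |2/y + 2/5| < 2|y + 5|/(25/2), which is < ε when |y + 5| < (25/4)ε.
Take δ = min(5/2, (25/4)ε). Then 0 < |y + 5| < δ gives both |y + 5| < 5/2 and |y + 5| < (25/4)ε, so |2/y + 2/5| < ε.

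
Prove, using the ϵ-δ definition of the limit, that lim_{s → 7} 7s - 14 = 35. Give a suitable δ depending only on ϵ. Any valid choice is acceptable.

δ = ϵ/7

Let ϵ > 0 be given. We need δ > 0 so that 0 < |s − 7| < δ implies |(7s - 14) − 35| < ϵ.
|(7s - 14) − 35| = |7s - 49| = 7|s − 7|.
So 7|s − 7| < ϵ exactly when |s − 7| < ϵ/7.
Take δ = ϵ/7. If 0 < |s − 7| < δ then |(7s - 14) − 35| = 7|s − 7| < 7·(ϵ/7) = ϵ.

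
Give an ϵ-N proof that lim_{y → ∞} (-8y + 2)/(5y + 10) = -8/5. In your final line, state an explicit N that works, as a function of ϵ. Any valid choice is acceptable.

Fix ϵ > 0. We seek N > 0 such that y > N implies |(-8y + 2)/(5y + 10) + 8/5| < ϵ.
(-8y + 2)/(5y + 10) + 8/5 = (5(-8y + 2) − (-8)(5y + 10)) / (5(5y + 10)) = 90/(5(5y + 10)).
For y > 0 we have 5y + 10 > 5y, so |(-8y + 2)/(5y + 10) + 8/5| = 90/(5(5y + 10)) < 90/(5·5y) = (18/5)/y.
Thus |(-8y + 2)/(5y + 10) + 8/5| < ϵ whenever y > (18/5)/ϵ.
Take N = (18/5)/ϵ. If y > N then |(-8y + 2)/(5y + 10) + 8/5| < (18/5)/y < ϵ.

N = (18/5)/ϵ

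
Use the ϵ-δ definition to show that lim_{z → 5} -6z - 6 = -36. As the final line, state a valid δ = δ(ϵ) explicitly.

Suppose ϵ > 0. We need δ > 0 so that 0 < |z − 5| < δ implies |(-6z - 6) + 36| < ϵ.
|(-6z - 6) + 36| = |-6z + 30| = 6|z − 5|.
So 6|z − 5| < ϵ exactly when |z − 5| < ϵ/6.
Choosing δ = ϵ/6 gives |(-6z - 6) + 36| = 6|z − 5| < ϵ whenever |z − 5| < δ.

δ = ϵ/6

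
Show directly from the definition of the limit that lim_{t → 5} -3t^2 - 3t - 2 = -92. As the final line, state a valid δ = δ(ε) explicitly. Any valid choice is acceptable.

Fix ε > 0. We want δ > 0 such that 0 < |t − 5| < δ implies |(-3t^2 - 3t - 2) + 92| < ε.
(-3t^2 - 3t - 2) + 92 = -3t^2 - 3t + 90 = (t − 5)(-3t - 18).
So |(-3t^2 - 3t - 2) + 92| = |t − 5|·|-3t - 18|.
Require δ ≤ 1. Then |t − 5| < 1 gives |t| < 6, and by the triangle inequality |-3t - 18| ≤ 3·6 + 18 = 36.
Hence |(-3t^2 - 3t - 2) + 92| ≤ 36|t − 5| < ε provided |t − 5| < ε/36.
Take δ = min(1, ε/36). Then 0 < |t − 5| < δ gives both |t − 5| < 1 and |t − 5| < ε/36, so |(-3t^2 - 3t - 2) + 92| < ε.

δ = min(1, ε/36)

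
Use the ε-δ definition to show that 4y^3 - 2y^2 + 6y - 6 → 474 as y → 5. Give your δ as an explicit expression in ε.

δ = min(2, ε/418)

Suppose ε > 0. We want δ > 0 such that 0 < |y − 5| < δ implies |(4y^3 - 2y^2 + 6y - 6) − 474| < ε.
(4y^3 - 2y^2 + 6y - 6) − 474 = 4y^3 - 2y^2 + 6y - 480 = (y − 5)(4y^2 + 18y + 96).
So |(4y^3 - 2y^2 + 6y - 6) − 474| = |y − 5|·|4y^2 + 18y + 96|.
Require δ ≤ 2. Then |y − 5| < 2 gives |y| < 7, and by the triangle inequality |4y^2 + 18y + 96| ≤ 4·7^2 + 18·7 + 96 = 418.
Hence |(4y^3 - 2y^2 + 6y - 6) − 474| ≤ 418|y − 5| < ε provided |y − 5| < ε/418.
Choosing δ = min(2, ε/418) ensures both conditions, hence |(4y^3 - 2y^2 + 6y - 6) − 474| < ε.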